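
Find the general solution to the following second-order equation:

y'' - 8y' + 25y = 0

Characteristic equation: r² - 8r + 25 = 0
Roots: r = 4 ± 3i (complex conjugates)
General solution: y = e^(4x)(C₁cos(3x) + C₂sin(3x))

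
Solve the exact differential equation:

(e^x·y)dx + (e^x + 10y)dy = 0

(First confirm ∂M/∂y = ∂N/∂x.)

Verify exactness: ∂M/∂y = ∂N/∂x ✓
Find F(x,y) such that ∂F/∂x = M, ∂F/∂y = N
Solution: e^x·y + 5y² = C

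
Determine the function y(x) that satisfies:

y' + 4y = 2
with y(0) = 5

General solution: y = 1/2 + Ce^(-4x)
Applying y(0) = 5: C = 5 - 1/2 = 9/2
Particular solution: y = 1/2 + (9/2)e^(-4x)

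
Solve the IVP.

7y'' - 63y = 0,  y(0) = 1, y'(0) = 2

General solution: y = C₁e^(3x) + C₂e^(-3x)
Applying ICs: C₁ = 5/6, C₂ = 1/6
Particular solution: y = (5/6)e^(3x) + (1/6)e^(-3x)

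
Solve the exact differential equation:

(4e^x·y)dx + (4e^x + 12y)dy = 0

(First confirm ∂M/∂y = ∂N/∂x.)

Verify exactness: ∂M/∂y = ∂N/∂x ✓
Find F(x,y) such that ∂F/∂x = M, ∂F/∂y = N
Solution: 4e^x·y + 6y² = C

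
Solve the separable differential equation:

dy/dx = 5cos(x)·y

Separating variables and integrating:
ln|y| = 5sin(x) + C

General solution: y = Ce^(5sin(x))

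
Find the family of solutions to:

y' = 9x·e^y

Separating variables and integrating:
-e^(-y) = 9x²/2 + C

General solution: y = -ln(C - 9x²/2)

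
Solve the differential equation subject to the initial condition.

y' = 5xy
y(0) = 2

General solution: y = Ce^(5x²/2)
Applying IC y(0) = 2:
Particular solution: y = 2e^(5x²/2)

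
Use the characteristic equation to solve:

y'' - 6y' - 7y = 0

Characteristic equation: r² - 6r - 7 = 0
Roots: r = 7, -1 (distinct real)
General solution: y = C₁e^(7x) + C₂e^(-x)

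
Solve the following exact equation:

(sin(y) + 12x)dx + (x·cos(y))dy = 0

Verify exactness: ∂M/∂y = ∂N/∂x ✓
Find F(x,y) such that ∂F/∂x = M, ∂F/∂y = N
Solution: x·sin(y) + 6x² = C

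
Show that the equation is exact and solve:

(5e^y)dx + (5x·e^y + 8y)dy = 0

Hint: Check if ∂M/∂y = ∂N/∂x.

Verify exactness: ∂M/∂y = ∂N/∂x ✓
Find F(x,y) such that ∂F/∂x = M, ∂F/∂y = N
Solution: 5x·e^y + 4y² = C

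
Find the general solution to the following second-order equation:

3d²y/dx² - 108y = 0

Characteristic equation: 3r² - 108 = 0
Divide by 3: r² - 36 = 0
Roots: r = 6, -6 (distinct real)
General solution: y = C₁e^(6x) + C₂e^(-6x)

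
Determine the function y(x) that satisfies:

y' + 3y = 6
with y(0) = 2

General solution: y = 2 + Ce^(-3x)
Applying y(0) = 2: C = 2 - 2 = 0
Particular solution: y = 2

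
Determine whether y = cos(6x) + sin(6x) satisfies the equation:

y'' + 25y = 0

Verification:
y'' = -36cos(6x) - 36sin(6x)
y'' + 25y ≠ 0 (frequency mismatch: got 36 instead of 25)

No, it is not a solution.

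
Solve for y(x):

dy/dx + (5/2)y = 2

Using integrating factor method:

General solution: y = 4/5 + Ce^(-5x/2)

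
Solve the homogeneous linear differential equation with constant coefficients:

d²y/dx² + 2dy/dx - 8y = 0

Characteristic equation: r² + 2r - 8 = 0
Roots: r = 2, -4 (distinct real)
General solution: y = C₁e^(2x) + C₂e^(-4x)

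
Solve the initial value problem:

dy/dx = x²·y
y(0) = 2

General solution: y = Ce^(x³/3)
Applying IC y(0) = 2:
Particular solution: y = 2e^(x³/3)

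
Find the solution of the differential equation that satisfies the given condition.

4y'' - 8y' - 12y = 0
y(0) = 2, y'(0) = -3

General solution: y = C₁e^(3x) + C₂e^(-x)
Applying ICs: C₁ = -1/4, C₂ = 9/4
Particular solution: y = -(1/4)e^(3x) + (9/4)e^(-x)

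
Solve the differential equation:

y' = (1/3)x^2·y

Separating variables and integrating:
ln|y| = x^3/9 + C

General solution: y = Ce^(x^3/9)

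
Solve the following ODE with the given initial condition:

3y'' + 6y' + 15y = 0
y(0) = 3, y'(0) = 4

General solution: y = e^(-x)(C₁cos(2x) + C₂sin(2x))
Complex roots r = -1 ± 2i
Applying ICs: C₁ = 3, C₂ = 7/2
Particular solution: y = e^(-x)(3cos(2x) + (7/2)sin(2x))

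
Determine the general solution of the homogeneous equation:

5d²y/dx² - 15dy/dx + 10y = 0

Characteristic equation: 5r² - 15r + 10 = 0
Divide by 5: r² - 3r + 2 = 0
Roots: r = 2, 1 (distinct real)
General solution: y = C₁e^(2x) + C₂e^x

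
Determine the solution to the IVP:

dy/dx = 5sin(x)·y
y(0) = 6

General solution: y = Ce^(-5cos(x))
Applying IC y(0) = 6:
Particular solution: y = 6e^(5(1-cos(x)))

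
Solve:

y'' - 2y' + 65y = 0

Characteristic equation: r² - 2r + 65 = 0
Roots: r = 1 ± 8i (complex conjugates)
General solution: y = e^x(C₁cos(8x) + C₂sin(8x))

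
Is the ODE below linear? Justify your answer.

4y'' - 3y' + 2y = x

Yes. Linear (y and its derivatives appear to the first power only, no products of y terms)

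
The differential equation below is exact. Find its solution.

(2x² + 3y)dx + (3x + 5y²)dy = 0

Verify exactness: ∂M/∂y = ∂N/∂x ✓
Find F(x,y) such that ∂F/∂x = M, ∂F/∂y = N
Solution: 2x³/3 + 3xy + 5y³/3 = C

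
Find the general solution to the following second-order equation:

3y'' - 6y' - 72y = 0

Characteristic equation: 3r² - 6r - 72 = 0
Divide by 3: r² - 2r - 24 = 0
Roots: r = 6, -4 (distinct real)
General solution: y = C₁e^(6x) + C₂e^(-4x)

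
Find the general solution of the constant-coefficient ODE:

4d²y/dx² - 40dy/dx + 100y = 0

Characteristic equation: 4r² - 40r + 100 = 0
Divide by 4: r² - 10r + 25 = 0
Factored: (r - 5)² = 0
Repeated root: r = 5
General solution: y = (C₁ + C₂x)e^(5x)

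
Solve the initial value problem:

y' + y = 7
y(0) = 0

General solution: y = 7 + Ce^(-x)
Applying y(0) = 0: C = 0 - 7 = -7
Particular solution: y = 7 - 7e^(-x)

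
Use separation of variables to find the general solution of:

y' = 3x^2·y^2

Separating variables and integrating:
-1/y = x^3 + C

General solution: y^-1 = -x^3 + C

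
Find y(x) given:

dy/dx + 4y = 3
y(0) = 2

General solution: y = 3/4 + Ce^(-4x)
Applying y(0) = 2: C = 2 - 3/4 = 5/4
Particular solution: y = 3/4 + (5/4)e^(-4x)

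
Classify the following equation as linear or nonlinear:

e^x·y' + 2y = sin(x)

Linear (y and its derivatives appear to the first power only, no products of y terms)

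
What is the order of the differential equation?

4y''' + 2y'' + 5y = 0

The order is 3 (highest derivative is of order 3).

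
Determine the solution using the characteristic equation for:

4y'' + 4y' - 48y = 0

Characteristic equation: 4r² + 4r - 48 = 0
Divide by 4: r² + r - 12 = 0
Roots: r = 3, -4 (distinct real)
General solution: y = C₁e^(3x) + C₂e^(-4x)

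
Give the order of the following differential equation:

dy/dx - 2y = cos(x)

The order is 1 (highest derivative is of order 1).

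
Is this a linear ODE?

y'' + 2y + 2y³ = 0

No. Nonlinear (y³ term)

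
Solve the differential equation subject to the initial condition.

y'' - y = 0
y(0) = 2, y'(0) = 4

General solution: y = C₁e^x + C₂e^(-x)
Applying ICs: C₁ = 3, C₂ = -1
Particular solution: y = 3e^x - e^(-x)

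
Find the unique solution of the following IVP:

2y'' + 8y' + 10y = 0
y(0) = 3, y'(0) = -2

General solution: y = e^(-2x)(C₁cos(x) + C₂sin(x))
Complex roots r = -2 ± i
Applying ICs: C₁ = 3, C₂ = 4
Particular solution: y = e^(-2x)(3cos(x) + 4sin(x))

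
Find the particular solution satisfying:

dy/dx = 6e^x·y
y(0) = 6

General solution: y = Ce^(6e^x)
Applying IC y(0) = 6:
Particular solution: y = 6e^(6(e^x - 1))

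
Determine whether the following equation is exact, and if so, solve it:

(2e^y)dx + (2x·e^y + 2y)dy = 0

Verify exactness: ∂M/∂y = ∂N/∂x ✓
Find F(x,y) such that ∂F/∂x = M, ∂F/∂y = N
Solution: 2x·e^y + y² = C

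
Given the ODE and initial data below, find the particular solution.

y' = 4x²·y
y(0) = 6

General solution: y = Ce^(4x³/3)
Applying IC y(0) = 6:
Particular solution: y = 6e^(4x³/3)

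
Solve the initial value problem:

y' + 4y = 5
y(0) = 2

General solution: y = 5/4 + Ce^(-4x)
Applying y(0) = 2: C = 2 - 5/4 = 3/4
Particular solution: y = 5/4 + (3/4)e^(-4x)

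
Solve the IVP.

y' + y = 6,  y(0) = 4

General solution: y = 6 + Ce^(-x)
Applying y(0) = 4: C = 4 - 6 = -2
Particular solution: y = 6 - 2e^(-x)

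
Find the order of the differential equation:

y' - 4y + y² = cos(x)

The order is 1 (highest derivative is of order 1).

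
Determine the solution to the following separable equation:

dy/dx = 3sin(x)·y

Separating variables and integrating:
ln|y| = -3cos(x) + C

General solution: y = Ce^(-3cos(x))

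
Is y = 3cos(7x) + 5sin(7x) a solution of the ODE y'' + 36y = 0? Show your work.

Verification:
y'' = -147cos(7x) - 245sin(7x)
y'' + 36y ≠ 0 (frequency mismatch: got 49 instead of 36)

No, it is not a solution.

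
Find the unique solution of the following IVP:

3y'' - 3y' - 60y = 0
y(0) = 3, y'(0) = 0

General solution: y = C₁e^(5x) + C₂e^(-4x)
Applying ICs: C₁ = 4/3, C₂ = 5/3
Particular solution: y = (4/3)e^(5x) + (5/3)e^(-4x)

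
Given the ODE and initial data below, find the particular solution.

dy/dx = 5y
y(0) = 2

General solution: y = Ce^(5x)
Applying IC y(0) = 2:
Particular solution: y = 2e^(5x)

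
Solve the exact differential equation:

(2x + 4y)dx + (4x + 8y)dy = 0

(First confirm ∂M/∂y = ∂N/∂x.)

Verify exactness: ∂M/∂y = ∂N/∂x ✓
Find F(x,y) such that ∂F/∂x = M, ∂F/∂y = N
Solution: x² + 4xy + 4y² = C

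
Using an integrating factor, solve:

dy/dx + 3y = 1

Using integrating factor method:

General solution: y = 1/3 + Ce^(-3x)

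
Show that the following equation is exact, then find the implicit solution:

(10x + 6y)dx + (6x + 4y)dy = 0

Verify exactness: ∂M/∂y = ∂N/∂x ✓
Find F(x,y) such that ∂F/∂x = M, ∂F/∂y = N
Solution: 5x² + 6xy + 2y² = C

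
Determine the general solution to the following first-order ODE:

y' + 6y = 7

Using integrating factor method:

General solution: y = 7/6 + Ce^(-6x)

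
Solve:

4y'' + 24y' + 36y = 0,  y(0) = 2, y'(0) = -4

General solution: y = (C₁ + C₂x)e^(-3x)
Repeated root r = -3
Applying ICs: C₁ = 2, C₂ = 2
Particular solution: y = (2 + 2x)e^(-3x)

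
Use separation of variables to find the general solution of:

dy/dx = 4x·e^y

Separating variables and integrating:
-e^(-y) = 2x² + C

General solution: y = -ln(C - 2x²)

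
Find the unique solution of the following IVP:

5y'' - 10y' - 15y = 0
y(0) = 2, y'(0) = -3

General solution: y = C₁e^(3x) + C₂e^(-x)
Applying ICs: C₁ = -1/4, C₂ = 9/4
Particular solution: y = -(1/4)e^(3x) + (9/4)e^(-x)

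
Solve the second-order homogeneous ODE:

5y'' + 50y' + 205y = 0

Characteristic equation: 5r² + 50r + 205 = 0
Divide by 5: r² + 10r + 41 = 0
Roots: r = -5 ± 4i (complex conjugates)
General solution: y = e^(-5x)(C₁cos(4x) + C₂sin(4x))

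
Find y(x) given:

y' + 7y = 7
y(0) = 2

General solution: y = 1 + Ce^(-7x)
Applying y(0) = 2: C = 2 - 1 = 1
Particular solution: y = 1 + e^(-7x)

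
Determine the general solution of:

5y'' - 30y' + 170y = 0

Characteristic equation: 5r² - 30r + 170 = 0
Divide by 5: r² - 6r + 34 = 0
Roots: r = 3 ± 5i (complex conjugates)
General solution: y = e^(3x)(C₁cos(5x) + C₂sin(5x))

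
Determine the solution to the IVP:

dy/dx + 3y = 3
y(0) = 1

General solution: y = 1 + Ce^(-3x)
Applying y(0) = 1: C = 1 - 1 = 0
Particular solution: y = 1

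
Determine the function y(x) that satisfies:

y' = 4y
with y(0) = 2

General solution: y = Ce^(4x)
Applying IC y(0) = 2:
Particular solution: y = 2e^(4x)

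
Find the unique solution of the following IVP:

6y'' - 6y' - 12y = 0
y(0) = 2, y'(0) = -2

General solution: y = C₁e^(2x) + C₂e^(-x)
Applying ICs: C₁ = 0, C₂ = 2
Particular solution: y = 2e^(-x)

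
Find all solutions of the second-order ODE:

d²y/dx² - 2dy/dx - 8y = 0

Characteristic equation: r² - 2r - 8 = 0
Roots: r = 4, -2 (distinct real)
General solution: y = C₁e^(4x) + C₂e^(-2x)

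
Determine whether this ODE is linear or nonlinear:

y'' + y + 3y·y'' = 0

Nonlinear (y·y'' term)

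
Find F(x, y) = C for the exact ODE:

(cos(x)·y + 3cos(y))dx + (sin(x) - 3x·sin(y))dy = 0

Verify exactness: ∂M/∂y = ∂N/∂x ✓
Find F(x,y) such that ∂F/∂x = M, ∂F/∂y = N
Solution: sin(x)·y + 3x·cos(y) = C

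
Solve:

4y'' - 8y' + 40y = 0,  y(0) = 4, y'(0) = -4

General solution: y = e^x(C₁cos(3x) + C₂sin(3x))
Complex roots r = 1 ± 3i
Applying ICs: C₁ = 4, C₂ = -8/3
Particular solution: y = e^x(4cos(3x) - (8/3)sin(3x))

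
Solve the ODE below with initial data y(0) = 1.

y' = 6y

General solution: y = Ce^(6x)
Applying IC y(0) = 1:
Particular solution: y = e^(6x)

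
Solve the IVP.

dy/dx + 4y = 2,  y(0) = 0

General solution: y = 1/2 + Ce^(-4x)
Applying y(0) = 0: C = 0 - 1/2 = -1/2
Particular solution: y = 1/2 - (1/2)e^(-4x)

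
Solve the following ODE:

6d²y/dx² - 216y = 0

Characteristic equation: 6r² - 216 = 0
Divide by 6: r² - 36 = 0
Roots: r = 6, -6 (distinct real)
General solution: y = C₁e^(6x) + C₂e^(-6x)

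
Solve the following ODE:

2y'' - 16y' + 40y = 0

Characteristic equation: 2r² - 16r + 40 = 0
Divide by 2: r² - 8r + 20 = 0
Roots: r = 4 ± 2i (complex conjugates)
General solution: y = e^(4x)(C₁cos(2x) + C₂sin(2x))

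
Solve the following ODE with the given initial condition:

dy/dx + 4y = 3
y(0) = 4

General solution: y = 3/4 + Ce^(-4x)
Applying y(0) = 4: C = 4 - 3/4 = 13/4
Particular solution: y = 3/4 + (13/4)e^(-4x)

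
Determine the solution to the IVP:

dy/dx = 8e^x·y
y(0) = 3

General solution: y = Ce^(8e^x)
Applying IC y(0) = 3:
Particular solution: y = 3e^(8(e^x - 1))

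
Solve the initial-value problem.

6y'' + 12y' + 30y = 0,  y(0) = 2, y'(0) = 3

General solution: y = e^(-x)(C₁cos(2x) + C₂sin(2x))
Complex roots r = -1 ± 2i
Applying ICs: C₁ = 2, C₂ = 5/2
Particular solution: y = e^(-x)(2cos(2x) + (5/2)sin(2x))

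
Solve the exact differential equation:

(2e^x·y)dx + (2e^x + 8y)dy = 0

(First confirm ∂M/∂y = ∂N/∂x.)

Verify exactness: ∂M/∂y = ∂N/∂x ✓
Find F(x,y) such that ∂F/∂x = M, ∂F/∂y = N
Solution: 2e^x·y + 4y² = C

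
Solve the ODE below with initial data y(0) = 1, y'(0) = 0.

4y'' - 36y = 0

General solution: y = C₁e^(3x) + C₂e^(-3x)
Applying ICs: C₁ = 1/2, C₂ = 1/2
Particular solution: y = (1/2)e^(3x) + (1/2)e^(-3x)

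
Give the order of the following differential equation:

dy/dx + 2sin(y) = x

The order is 1 (highest derivative is of order 1).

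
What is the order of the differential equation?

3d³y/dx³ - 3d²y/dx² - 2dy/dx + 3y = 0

The order is 3 (highest derivative is of order 3).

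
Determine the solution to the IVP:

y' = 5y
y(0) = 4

General solution: y = Ce^(5x)
Applying IC y(0) = 4:
Particular solution: y = 4e^(5x)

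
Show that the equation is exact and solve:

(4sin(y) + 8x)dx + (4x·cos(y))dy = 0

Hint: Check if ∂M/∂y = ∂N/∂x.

Verify exactness: ∂M/∂y = ∂N/∂x ✓
Find F(x,y) such that ∂F/∂x = M, ∂F/∂y = N
Solution: 4x·sin(y) + 4x² = C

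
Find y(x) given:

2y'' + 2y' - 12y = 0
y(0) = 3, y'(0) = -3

General solution: y = C₁e^(2x) + C₂e^(-3x)
Applying ICs: C₁ = 6/5, C₂ = 9/5
Particular solution: y = (6/5)e^(2x) + (9/5)e^(-3x)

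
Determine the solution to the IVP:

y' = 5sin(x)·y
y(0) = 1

General solution: y = Ce^(-5cos(x))
Applying IC y(0) = 1:
Particular solution: y = e^(5(1-cos(x)))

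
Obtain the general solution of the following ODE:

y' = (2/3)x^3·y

Separating variables and integrating:
ln|y| = x^4/6 + C

General solution: y = Ce^(x^4/6)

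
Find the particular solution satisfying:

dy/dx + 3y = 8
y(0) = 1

General solution: y = 8/3 + Ce^(-3x)
Applying y(0) = 1: C = 1 - 8/3 = -5/3
Particular solution: y = 8/3 - (5/3)e^(-3x)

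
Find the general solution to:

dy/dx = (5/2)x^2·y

Separating variables and integrating:
ln|y| = 5x^3/6 + C

General solution: y = Ce^(5x^3/6)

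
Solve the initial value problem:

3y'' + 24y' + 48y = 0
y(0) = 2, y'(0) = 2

General solution: y = (C₁ + C₂x)e^(-4x)
Repeated root r = -4
Applying ICs: C₁ = 2, C₂ = 10
Particular solution: y = (2 + 10x)e^(-4x)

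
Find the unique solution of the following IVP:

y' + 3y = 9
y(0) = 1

General solution: y = 3 + Ce^(-3x)
Applying y(0) = 1: C = 1 - 3 = -2
Particular solution: y = 3 - 2e^(-3x)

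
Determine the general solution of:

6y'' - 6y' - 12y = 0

Characteristic equation: 6r² - 6r - 12 = 0
Divide by 6: r² - r - 2 = 0
Roots: r = 2, -1 (distinct real)
General solution: y = C₁e^(2x) + C₂e^(-x)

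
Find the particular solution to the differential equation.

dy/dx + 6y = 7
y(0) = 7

General solution: y = 7/6 + Ce^(-6x)
Applying y(0) = 7: C = 7 - 7/6 = 35/6
Particular solution: y = 7/6 + (35/6)e^(-6x)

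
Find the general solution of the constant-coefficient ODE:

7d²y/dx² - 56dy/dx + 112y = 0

Characteristic equation: 7r² - 56r + 112 = 0
Divide by 7: r² - 8r + 16 = 0
Factored: (r - 4)² = 0
Repeated root: r = 4
General solution: y = (C₁ + C₂x)e^(4x)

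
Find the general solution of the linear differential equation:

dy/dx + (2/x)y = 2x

Using integrating factor method:

General solution: y = (1/2)x^2 + Cx^(-2)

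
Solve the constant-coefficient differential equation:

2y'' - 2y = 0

Characteristic equation: 2r² - 2 = 0
Divide by 2: r² - 1 = 0
Roots: r = 1, -1 (distinct real)
General solution: y = C₁e^x + C₂e^(-x)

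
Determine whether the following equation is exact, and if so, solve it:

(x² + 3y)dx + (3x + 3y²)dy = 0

Verify exactness: ∂M/∂y = ∂N/∂x ✓
Find F(x,y) such that ∂F/∂x = M, ∂F/∂y = N
Solution: x³/3 + 3xy + y³ = C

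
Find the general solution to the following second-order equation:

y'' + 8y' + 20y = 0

Characteristic equation: r² + 8r + 20 = 0
Roots: r = -4 ± 2i (complex conjugates)
General solution: y = e^(-4x)(C₁cos(2x) + C₂sin(2x))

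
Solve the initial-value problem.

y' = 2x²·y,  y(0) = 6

General solution: y = Ce^(2x³/3)
Applying IC y(0) = 6:
Particular solution: y = 6e^(2x³/3)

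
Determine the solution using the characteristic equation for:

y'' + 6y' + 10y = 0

Characteristic equation: r² + 6r + 10 = 0
Roots: r = -3 ± i (complex conjugates)
General solution: y = e^(-3x)(C₁cos(x) + C₂sin(x))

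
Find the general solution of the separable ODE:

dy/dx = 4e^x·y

Separating variables and integrating:
ln|y| = 4e^x + C

General solution: y = Ce^(4e^x)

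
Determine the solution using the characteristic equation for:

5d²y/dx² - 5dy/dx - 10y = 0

Characteristic equation: 5r² - 5r - 10 = 0
Divide by 5: r² - r - 2 = 0
Roots: r = 2, -1 (distinct real)
General solution: y = C₁e^(2x) + C₂e^(-x)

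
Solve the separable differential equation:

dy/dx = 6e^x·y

Separating variables and integrating:
ln|y| = 6e^x + C

General solution: y = Ce^(6e^x)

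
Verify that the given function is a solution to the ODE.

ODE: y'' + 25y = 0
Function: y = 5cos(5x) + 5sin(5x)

Verification:
y'' = -125cos(5x) - 125sin(5x)
y'' + 25y = 0 ✓

Yes, it is a solution.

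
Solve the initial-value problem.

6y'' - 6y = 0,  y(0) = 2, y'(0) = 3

General solution: y = C₁e^x + C₂e^(-x)
Applying ICs: C₁ = 5/2, C₂ = -1/2
Particular solution: y = (5/2)e^x - (1/2)e^(-x)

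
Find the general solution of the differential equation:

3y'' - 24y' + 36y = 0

Characteristic equation: 3r² - 24r + 36 = 0
Divide by 3: r² - 8r + 12 = 0
Roots: r = 6, 2 (distinct real)
General solution: y = C₁e^(6x) + C₂e^(2x)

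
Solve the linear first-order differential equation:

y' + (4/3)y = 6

Using integrating factor method:

General solution: y = 9/2 + Ce^(-4x/3)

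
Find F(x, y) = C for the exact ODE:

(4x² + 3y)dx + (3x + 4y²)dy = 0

Verify exactness: ∂M/∂y = ∂N/∂x ✓
Find F(x,y) such that ∂F/∂x = M, ∂F/∂y = N
Solution: 4x³/3 + 3xy + 4y³/3 = C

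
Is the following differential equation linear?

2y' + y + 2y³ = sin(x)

No. Nonlinear (y³ term)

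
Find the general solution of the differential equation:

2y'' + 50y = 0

Characteristic equation: 2r² + 50 = 0
Divide by 2: r² + 25 = 0
Roots: r = ±5i (complex conjugates)
General solution: y = C₁cos(5x) + C₂sin(5x)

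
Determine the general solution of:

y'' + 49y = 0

Characteristic equation: r² + 49 = 0
Roots: r = ±7i (complex conjugates)
General solution: y = C₁cos(7x) + C₂sin(7x)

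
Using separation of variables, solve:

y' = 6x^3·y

Separating variables and integrating:
ln|y| = 3x^4/2 + C

General solution: y = Ce^(3x^4/2)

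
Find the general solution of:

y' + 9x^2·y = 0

Using integrating factor method:

General solution: y = Ce^(-3x^3)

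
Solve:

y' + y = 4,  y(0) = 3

General solution: y = 4 + Ce^(-x)
Applying y(0) = 3: C = 3 - 4 = -1
Particular solution: y = 4 - e^(-x)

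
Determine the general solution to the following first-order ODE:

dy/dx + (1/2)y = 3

Using integrating factor method:

General solution: y = 6 + Ce^(-x/2)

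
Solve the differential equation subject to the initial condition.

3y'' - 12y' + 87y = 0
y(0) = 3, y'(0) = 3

General solution: y = e^(2x)(C₁cos(5x) + C₂sin(5x))
Complex roots r = 2 ± 5i
Applying ICs: C₁ = 3, C₂ = -3/5
Particular solution: y = e^(2x)(3cos(5x) - (3/5)sin(5x))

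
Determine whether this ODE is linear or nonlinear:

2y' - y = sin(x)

Linear (y and its derivatives appear to the first power only, no products of y terms)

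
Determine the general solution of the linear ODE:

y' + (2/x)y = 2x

Using integrating factor method:

General solution: y = (1/2)x^2 + Cx^(-2)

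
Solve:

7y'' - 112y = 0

Characteristic equation: 7r² - 112 = 0
Divide by 7: r² - 16 = 0
Roots: r = 4, -4 (distinct real)
General solution: y = C₁e^(4x) + C₂e^(-4x)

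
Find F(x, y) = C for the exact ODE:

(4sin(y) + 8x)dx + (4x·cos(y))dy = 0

Verify exactness: ∂M/∂y = ∂N/∂x ✓
Find F(x,y) such that ∂F/∂x = M, ∂F/∂y = N
Solution: 4x·sin(y) + 4x² = C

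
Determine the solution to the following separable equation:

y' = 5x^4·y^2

Separating variables and integrating:
-1/y = x^5 + C

General solution: y^-1 = -x^5 + C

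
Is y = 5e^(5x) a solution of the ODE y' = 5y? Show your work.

Verification:
y = 5e^(5x)
y' = 25e^(5x)
5y = 25e^(5x)
y' = 5y ✓

Yes, it is a solution.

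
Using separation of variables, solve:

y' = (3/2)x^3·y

Separating variables and integrating:
ln|y| = 3x^4/8 + C

General solution: y = Ce^(3x^4/8)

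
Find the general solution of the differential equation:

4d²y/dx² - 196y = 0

Characteristic equation: 4r² - 196 = 0
Divide by 4: r² - 49 = 0
Roots: r = 7, -7 (distinct real)
General solution: y = C₁e^(7x) + C₂e^(-7x)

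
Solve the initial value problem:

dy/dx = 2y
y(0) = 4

General solution: y = Ce^(2x)
Applying IC y(0) = 4:
Particular solution: y = 4e^(2x)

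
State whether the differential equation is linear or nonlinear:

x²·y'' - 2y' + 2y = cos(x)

Linear (y and its derivatives appear to the first power only, no products of y terms)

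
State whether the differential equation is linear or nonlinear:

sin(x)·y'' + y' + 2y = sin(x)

Linear (y and its derivatives appear to the first power only, no products of y terms)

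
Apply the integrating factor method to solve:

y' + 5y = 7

Using integrating factor method:

General solution: y = 7/5 + Ce^(-5x)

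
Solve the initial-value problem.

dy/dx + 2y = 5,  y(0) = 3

General solution: y = 5/2 + Ce^(-2x)
Applying y(0) = 3: C = 3 - 5/2 = 1/2
Particular solution: y = 5/2 + (1/2)e^(-2x)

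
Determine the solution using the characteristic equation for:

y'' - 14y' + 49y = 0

Characteristic equation: r² - 14r + 49 = 0
Factored: (r - 7)² = 0
Repeated root: r = 7
General solution: y = (C₁ + C₂x)e^(7x)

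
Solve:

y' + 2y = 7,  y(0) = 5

General solution: y = 7/2 + Ce^(-2x)
Applying y(0) = 5: C = 5 - 7/2 = 3/2
Particular solution: y = 7/2 + (3/2)e^(-2x)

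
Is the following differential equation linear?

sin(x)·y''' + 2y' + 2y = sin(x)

Yes. Linear (y and its derivatives appear to the first power only, no products of y terms)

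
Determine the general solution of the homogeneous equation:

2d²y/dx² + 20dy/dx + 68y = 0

Characteristic equation: 2r² + 20r + 68 = 0
Divide by 2: r² + 10r + 34 = 0
Roots: r = -5 ± 3i (complex conjugates)
General solution: y = e^(-5x)(C₁cos(3x) + C₂sin(3x))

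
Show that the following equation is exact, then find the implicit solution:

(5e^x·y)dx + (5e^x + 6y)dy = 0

Verify exactness: ∂M/∂y = ∂N/∂x ✓
Find F(x,y) such that ∂F/∂x = M, ∂F/∂y = N
Solution: 5e^x·y + 3y² = C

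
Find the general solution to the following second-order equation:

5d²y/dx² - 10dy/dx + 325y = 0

Characteristic equation: 5r² - 10r + 325 = 0
Divide by 5: r² - 2r + 65 = 0
Roots: r = 1 ± 8i (complex conjugates)
General solution: y = e^x(C₁cos(8x) + C₂sin(8x))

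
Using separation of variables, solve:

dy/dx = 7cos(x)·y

Separating variables and integrating:
ln|y| = 7sin(x) + C

General solution: y = Ce^(7sin(x))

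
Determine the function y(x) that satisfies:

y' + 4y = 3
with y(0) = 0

General solution: y = 3/4 + Ce^(-4x)
Applying y(0) = 0: C = 0 - 3/4 = -3/4
Particular solution: y = 3/4 - (3/4)e^(-4x)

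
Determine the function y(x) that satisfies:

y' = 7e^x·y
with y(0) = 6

General solution: y = Ce^(7e^x)
Applying IC y(0) = 6:
Particular solution: y = 6e^(7(e^x - 1))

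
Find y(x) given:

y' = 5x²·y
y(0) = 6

General solution: y = Ce^(5x³/3)
Applying IC y(0) = 6:
Particular solution: y = 6e^(5x³/3)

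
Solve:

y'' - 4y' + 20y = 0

Characteristic equation: r² - 4r + 20 = 0
Roots: r = 2 ± 4i (complex conjugates)
General solution: y = e^(2x)(C₁cos(4x) + C₂sin(4x))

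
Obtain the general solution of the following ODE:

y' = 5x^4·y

Separating variables and integrating:
ln|y| = x^5 + C

General solution: y = Ce^(x^5)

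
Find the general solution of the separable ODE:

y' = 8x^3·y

Separating variables and integrating:
ln|y| = 2x^4 + C

General solution: y = Ce^(2x^4)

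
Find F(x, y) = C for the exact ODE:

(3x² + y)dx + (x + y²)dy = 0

Verify exactness: ∂M/∂y = ∂N/∂x ✓
Find F(x,y) such that ∂F/∂x = M, ∂F/∂y = N
Solution: x³ + xy + y³/3 = C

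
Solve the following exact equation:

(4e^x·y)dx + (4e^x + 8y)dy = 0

Verify exactness: ∂M/∂y = ∂N/∂x ✓
Find F(x,y) such that ∂F/∂x = M, ∂F/∂y = N
Solution: 4e^x·y + 4y² = C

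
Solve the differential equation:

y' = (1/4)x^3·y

Separating variables and integrating:
ln|y| = x^4/16 + C

General solution: y = Ce^(x^4/16)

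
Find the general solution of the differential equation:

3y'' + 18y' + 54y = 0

Characteristic equation: 3r² + 18r + 54 = 0
Divide by 3: r² + 6r + 18 = 0
Roots: r = -3 ± 3i (complex conjugates)
General solution: y = e^(-3x)(C₁cos(3x) + C₂sin(3x))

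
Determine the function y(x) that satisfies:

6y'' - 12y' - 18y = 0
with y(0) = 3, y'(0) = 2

General solution: y = C₁e^(3x) + C₂e^(-x)
Applying ICs: C₁ = 5/4, C₂ = 7/4
Particular solution: y = (5/4)e^(3x) + (7/4)e^(-x)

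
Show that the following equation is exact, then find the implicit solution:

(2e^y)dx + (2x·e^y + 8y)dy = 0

Verify exactness: ∂M/∂y = ∂N/∂x ✓
Find F(x,y) such that ∂F/∂x = M, ∂F/∂y = N
Solution: 2x·e^y + 4y² = C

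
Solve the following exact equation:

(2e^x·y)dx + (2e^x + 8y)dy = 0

Verify exactness: ∂M/∂y = ∂N/∂x ✓
Find F(x,y) such that ∂F/∂x = M, ∂F/∂y = N
Solution: 2e^x·y + 4y² = C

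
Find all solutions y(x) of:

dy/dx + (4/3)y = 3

Using integrating factor method:

General solution: y = 9/4 + Ce^(-4x/3)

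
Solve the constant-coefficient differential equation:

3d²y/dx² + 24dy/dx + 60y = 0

Characteristic equation: 3r² + 24r + 60 = 0
Divide by 3: r² + 8r + 20 = 0
Roots: r = -4 ± 2i (complex conjugates)
General solution: y = e^(-4x)(C₁cos(2x) + C₂sin(2x))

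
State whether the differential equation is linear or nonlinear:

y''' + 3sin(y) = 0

Nonlinear (sin(y) is nonlinear in y)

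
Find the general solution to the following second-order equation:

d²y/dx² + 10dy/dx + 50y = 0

Characteristic equation: r² + 10r + 50 = 0
Roots: r = -5 ± 5i (complex conjugates)
General solution: y = e^(-5x)(C₁cos(5x) + C₂sin(5x))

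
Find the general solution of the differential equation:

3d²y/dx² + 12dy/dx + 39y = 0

Characteristic equation: 3r² + 12r + 39 = 0
Divide by 3: r² + 4r + 13 = 0
Roots: r = -2 ± 3i (complex conjugates)
General solution: y = e^(-2x)(C₁cos(3x) + C₂sin(3x))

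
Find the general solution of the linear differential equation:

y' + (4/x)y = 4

Using integrating factor method:

General solution: y = (4/5)x + Cx^(-4)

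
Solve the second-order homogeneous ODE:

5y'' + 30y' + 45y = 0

Characteristic equation: 5r² + 30r + 45 = 0
Divide by 5: r² + 6r + 9 = 0
Factored: (r + 3)² = 0
Repeated root: r = -3
General solution: y = (C₁ + C₂x)e^(-3x)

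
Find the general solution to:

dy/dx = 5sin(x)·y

Separating variables and integrating:
ln|y| = -5cos(x) + C

General solution: y = Ce^(-5cos(x))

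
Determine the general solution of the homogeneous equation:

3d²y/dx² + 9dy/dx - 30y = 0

Characteristic equation: 3r² + 9r - 30 = 0
Divide by 3: r² + 3r - 10 = 0
Roots: r = 2, -5 (distinct real)
General solution: y = C₁e^(2x) + C₂e^(-5x)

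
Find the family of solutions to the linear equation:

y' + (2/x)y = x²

Using integrating factor method:

General solution: y = (1/5)x^3 + Cx^(-2)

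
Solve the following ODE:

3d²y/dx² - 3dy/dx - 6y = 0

Characteristic equation: 3r² - 3r - 6 = 0
Divide by 3: r² - r - 2 = 0
Roots: r = 2, -1 (distinct real)
General solution: y = C₁e^(2x) + C₂e^(-x)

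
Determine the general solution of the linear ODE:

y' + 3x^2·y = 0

Using integrating factor method:

General solution: y = Ce^(-x^3)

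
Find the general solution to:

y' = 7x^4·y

Separating variables and integrating:
ln|y| = 7x^5/5 + C

General solution: y = Ce^(7x^5/5)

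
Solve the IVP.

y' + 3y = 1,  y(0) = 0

General solution: y = 1/3 + Ce^(-3x)
Applying y(0) = 0: C = 0 - 1/3 = -1/3
Particular solution: y = 1/3 - (1/3)e^(-3x)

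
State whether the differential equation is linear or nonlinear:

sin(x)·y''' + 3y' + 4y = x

Linear (y and its derivatives appear to the first power only, no products of y terms)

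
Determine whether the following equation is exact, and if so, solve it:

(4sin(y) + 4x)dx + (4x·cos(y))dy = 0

Verify exactness: ∂M/∂y = ∂N/∂x ✓
Find F(x,y) such that ∂F/∂x = M, ∂F/∂y = N
Solution: 4x·sin(y) + 2x² = C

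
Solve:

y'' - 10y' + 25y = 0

Characteristic equation: r² - 10r + 25 = 0
Factored: (r - 5)² = 0
Repeated root: r = 5
General solution: y = (C₁ + C₂x)e^(5x)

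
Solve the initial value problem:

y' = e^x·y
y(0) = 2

General solution: y = Ce^(e^x)
Applying IC y(0) = 2:
Particular solution: y = 2e^(e^x - 1)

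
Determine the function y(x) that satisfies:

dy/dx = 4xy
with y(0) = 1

General solution: y = Ce^(2x²)
Applying IC y(0) = 1:
Particular solution: y = e^(2x²)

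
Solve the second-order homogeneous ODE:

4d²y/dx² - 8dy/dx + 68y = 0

Characteristic equation: 4r² - 8r + 68 = 0
Divide by 4: r² - 2r + 17 = 0
Roots: r = 1 ± 4i (complex conjugates)
General solution: y = e^x(C₁cos(4x) + C₂sin(4x))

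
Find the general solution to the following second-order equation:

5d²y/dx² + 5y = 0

Characteristic equation: 5r² + 5 = 0
Divide by 5: r² + 1 = 0
Roots: r = ±i (complex conjugates)
General solution: y = C₁cos(x) + C₂sin(x)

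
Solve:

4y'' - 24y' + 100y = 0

Characteristic equation: 4r² - 24r + 100 = 0
Divide by 4: r² - 6r + 25 = 0
Roots: r = 3 ± 4i (complex conjugates)
General solution: y = e^(3x)(C₁cos(4x) + C₂sin(4x))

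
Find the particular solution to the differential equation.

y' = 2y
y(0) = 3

General solution: y = Ce^(2x)
Applying IC y(0) = 3:
Particular solution: y = 3e^(2x)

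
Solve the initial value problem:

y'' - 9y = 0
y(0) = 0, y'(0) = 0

General solution: y = C₁e^(3x) + C₂e^(-3x)
Applying ICs: C₁ = 0, C₂ = 0
Particular solution: y = 0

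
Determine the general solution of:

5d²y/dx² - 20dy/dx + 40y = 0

Characteristic equation: 5r² - 20r + 40 = 0
Divide by 5: r² - 4r + 8 = 0
Roots: r = 2 ± 2i (complex conjugates)
General solution: y = e^(2x)(C₁cos(2x) + C₂sin(2x))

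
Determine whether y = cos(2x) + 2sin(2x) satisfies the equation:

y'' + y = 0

Verification:
y'' = -4cos(2x) - 8sin(2x)
y'' + y ≠ 0 (frequency mismatch: got 4 instead of 1)

No, it is not a solution.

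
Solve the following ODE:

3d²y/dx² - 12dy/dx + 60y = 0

Characteristic equation: 3r² - 12r + 60 = 0
Divide by 3: r² - 4r + 20 = 0
Roots: r = 2 ± 4i (complex conjugates)
General solution: y = e^(2x)(C₁cos(4x) + C₂sin(4x))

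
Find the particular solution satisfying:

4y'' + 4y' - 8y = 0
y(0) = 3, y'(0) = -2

General solution: y = C₁e^x + C₂e^(-2x)
Applying ICs: C₁ = 4/3, C₂ = 5/3
Particular solution: y = (4/3)e^x + (5/3)e^(-2x)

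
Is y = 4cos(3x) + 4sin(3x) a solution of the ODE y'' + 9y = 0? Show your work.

Verification:
y'' = -36cos(3x) - 36sin(3x)
y'' + 9y = 0 ✓

Yes, it is a solution.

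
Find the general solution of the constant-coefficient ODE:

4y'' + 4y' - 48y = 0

Characteristic equation: 4r² + 4r - 48 = 0
Divide by 4: r² + r - 12 = 0
Roots: r = 3, -4 (distinct real)
General solution: y = C₁e^(3x) + C₂e^(-4x)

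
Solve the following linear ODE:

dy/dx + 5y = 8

Using integrating factor method:

General solution: y = 8/5 + Ce^(-5x)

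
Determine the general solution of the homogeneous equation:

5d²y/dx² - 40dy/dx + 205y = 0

Characteristic equation: 5r² - 40r + 205 = 0
Divide by 5: r² - 8r + 41 = 0
Roots: r = 4 ± 5i (complex conjugates)
General solution: y = e^(4x)(C₁cos(5x) + C₂sin(5x))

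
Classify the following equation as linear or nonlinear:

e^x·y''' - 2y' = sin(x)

Linear (y and its derivatives appear to the first power only, no products of y terms)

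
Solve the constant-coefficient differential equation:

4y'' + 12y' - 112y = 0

Characteristic equation: 4r² + 12r - 112 = 0
Divide by 4: r² + 3r - 28 = 0
Roots: r = 4, -7 (distinct real)
General solution: y = C₁e^(4x) + C₂e^(-7x)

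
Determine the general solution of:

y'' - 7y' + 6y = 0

Characteristic equation: r² - 7r + 6 = 0
Roots: r = 1, 6 (distinct real)
General solution: y = C₁e^x + C₂e^(6x)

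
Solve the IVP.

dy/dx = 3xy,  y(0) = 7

General solution: y = Ce^(3x²/2)
Applying IC y(0) = 7:
Particular solution: y = 7e^(3x²/2)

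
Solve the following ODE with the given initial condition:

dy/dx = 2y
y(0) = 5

General solution: y = Ce^(2x)
Applying IC y(0) = 5:
Particular solution: y = 5e^(2x)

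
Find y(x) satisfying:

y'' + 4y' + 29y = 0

Characteristic equation: r² + 4r + 29 = 0
Roots: r = -2 ± 5i (complex conjugates)
General solution: y = e^(-2x)(C₁cos(5x) + C₂sin(5x))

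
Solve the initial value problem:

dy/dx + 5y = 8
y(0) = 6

General solution: y = 8/5 + Ce^(-5x)
Applying y(0) = 6: C = 6 - 8/5 = 22/5
Particular solution: y = 8/5 + (22/5)e^(-5x)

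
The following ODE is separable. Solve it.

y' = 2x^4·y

Separating variables and integrating:
ln|y| = 2x^5/5 + C

General solution: y = Ce^(2x^5/5)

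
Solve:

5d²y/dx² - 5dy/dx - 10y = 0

Characteristic equation: 5r² - 5r - 10 = 0
Divide by 5: r² - r - 2 = 0
Roots: r = 2, -1 (distinct real)
General solution: y = C₁e^(2x) + C₂e^(-x)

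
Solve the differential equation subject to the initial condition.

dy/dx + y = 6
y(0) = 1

General solution: y = 6 + Ce^(-x)
Applying y(0) = 1: C = 1 - 6 = -5
Particular solution: y = 6 - 5e^(-x)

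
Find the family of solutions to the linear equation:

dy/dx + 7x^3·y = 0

Using integrating factor method:

General solution: y = Ce^(-7x^4/4)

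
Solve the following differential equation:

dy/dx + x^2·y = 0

Using integrating factor method:

General solution: y = Ce^(-x^3/3)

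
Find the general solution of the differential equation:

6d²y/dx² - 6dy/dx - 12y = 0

Characteristic equation: 6r² - 6r - 12 = 0
Divide by 6: r² - r - 2 = 0
Roots: r = 2, -1 (distinct real)
General solution: y = C₁e^(2x) + C₂e^(-x)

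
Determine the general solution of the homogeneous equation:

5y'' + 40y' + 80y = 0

Characteristic equation: 5r² + 40r + 80 = 0
Divide by 5: r² + 8r + 16 = 0
Factored: (r + 4)² = 0
Repeated root: r = -4
General solution: y = (C₁ + C₂x)e^(-4x)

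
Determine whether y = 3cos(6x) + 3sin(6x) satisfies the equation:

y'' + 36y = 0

Verification:
y'' = -108cos(6x) - 108sin(6x)
y'' + 36y = 0 ✓

Yes, it is a solution.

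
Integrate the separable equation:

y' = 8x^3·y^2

Separating variables and integrating:
-1/y = 2x^4 + C

General solution: y^-1 = -2x^4 + C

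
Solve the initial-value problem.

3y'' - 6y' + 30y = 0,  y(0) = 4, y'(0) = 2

General solution: y = e^x(C₁cos(3x) + C₂sin(3x))
Complex roots r = 1 ± 3i
Applying ICs: C₁ = 4, C₂ = -2/3
Particular solution: y = e^x(4cos(3x) - (2/3)sin(3x))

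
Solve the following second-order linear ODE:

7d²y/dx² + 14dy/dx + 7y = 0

Characteristic equation: 7r² + 14r + 7 = 0
Divide by 7: r² + 2r + 1 = 0
Factored: (r + 1)² = 0
Repeated root: r = -1
General solution: y = (C₁ + C₂x)e^(-x)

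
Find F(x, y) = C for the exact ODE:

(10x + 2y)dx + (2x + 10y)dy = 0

Verify exactness: ∂M/∂y = ∂N/∂x ✓
Find F(x,y) such that ∂F/∂x = M, ∂F/∂y = N
Solution: 5x² + 2xy + 5y² = C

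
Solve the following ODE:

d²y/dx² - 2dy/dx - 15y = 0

Characteristic equation: r² - 2r - 15 = 0
Roots: r = 5, -3 (distinct real)
General solution: y = C₁e^(5x) + C₂e^(-3x)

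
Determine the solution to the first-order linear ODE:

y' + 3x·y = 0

Using integrating factor method:

General solution: y = Ce^(-3x^2/2)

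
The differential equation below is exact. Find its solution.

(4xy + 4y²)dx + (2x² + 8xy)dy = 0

Verify exactness: ∂M/∂y = ∂N/∂x ✓
Find F(x,y) such that ∂F/∂x = M, ∂F/∂y = N
Solution: 2x²y + 4xy² = C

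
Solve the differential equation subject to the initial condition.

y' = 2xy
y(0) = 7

General solution: y = Ce^(x²)
Applying IC y(0) = 7:
Particular solution: y = 7e^(x²)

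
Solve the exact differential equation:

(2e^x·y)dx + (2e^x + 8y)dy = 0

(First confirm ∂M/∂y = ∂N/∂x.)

Verify exactness: ∂M/∂y = ∂N/∂x ✓
Find F(x,y) such that ∂F/∂x = M, ∂F/∂y = N
Solution: 2e^x·y + 4y² = C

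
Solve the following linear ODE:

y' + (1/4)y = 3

Using integrating factor method:

General solution: y = 12 + Ce^(-x/4)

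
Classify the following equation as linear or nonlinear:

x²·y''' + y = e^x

Linear (y and its derivatives appear to the first power only, no products of y terms)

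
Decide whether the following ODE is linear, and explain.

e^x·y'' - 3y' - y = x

Linear (y and its derivatives appear to the first power only, no products of y terms)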